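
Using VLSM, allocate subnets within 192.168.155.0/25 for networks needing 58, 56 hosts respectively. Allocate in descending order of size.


58 hosts -> /26 (62 usable): 192.168.155.0/26
56 hosts -> /26 (62 usable): 192.168.155.64/26
Allocation: 192.168.155.0/26 (58 hosts, 62 usable); 192.168.155.64/26 (56 hosts, 62 usable)


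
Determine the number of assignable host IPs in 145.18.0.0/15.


Host bits = 32 - 15 = 17
Total addresses = 2^17 = 131072
Usable = total - 2 (network and broadcast)
Usable hosts: 131070


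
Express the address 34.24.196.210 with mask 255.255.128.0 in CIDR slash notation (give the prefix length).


Binary: 11111111.11111111.10000000.00000000
Count leading 1s
Prefix: /17


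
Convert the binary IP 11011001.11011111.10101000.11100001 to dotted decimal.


11011001 = 217
11011111 = 223
10101000 = 168
11100001 = 225
IP: 217.223.168.225


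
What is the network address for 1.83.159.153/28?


IP:   00000001.01010011.10011111.10011001
Mask: 11111111.11111111.11111111.11110000
AND operation:
Net:  00000001.01010011.10011111.10010000
Network: 1.83.159.144/28


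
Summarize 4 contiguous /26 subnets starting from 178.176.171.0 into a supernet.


Original prefix: /26
Number of subnets: 4 = 2^2
New prefix = 26 - 2 = 24
Supernet: 178.176.171.0/24


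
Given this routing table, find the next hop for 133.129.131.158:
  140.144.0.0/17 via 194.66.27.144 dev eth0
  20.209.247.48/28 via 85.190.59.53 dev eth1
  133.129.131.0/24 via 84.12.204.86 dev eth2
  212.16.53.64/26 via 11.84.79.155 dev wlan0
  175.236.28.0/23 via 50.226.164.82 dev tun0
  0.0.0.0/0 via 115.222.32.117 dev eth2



Longest prefix match for 133.129.131.158:
  /17 140.144.0.0: no
  /28 20.209.247.48: no
  /24 133.129.131.0: MATCH
  /26 212.16.53.64: no
  /23 175.236.28.0: no
  /0 0.0.0.0: MATCH
Selected: next-hop 84.12.204.86 via eth2 (matched /24)


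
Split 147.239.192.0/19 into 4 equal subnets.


New prefix = 19 + 2 = 21
Each subnet has 2048 addresses
  147.239.192.0/21
  147.239.200.0/21
  147.239.208.0/21
  147.239.216.0/21
Subnets: 147.239.192.0/21, 147.239.200.0/21, 147.239.208.0/21, 147.239.216.0/21


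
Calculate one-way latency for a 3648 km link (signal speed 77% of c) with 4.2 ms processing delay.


Speed = 0.77 * 3e5 km/s = 231000 km/s
Propagation delay = 3648 / 231000 = 0.0158 s = 15.7922 ms
Processing delay = 4.2 ms
Total one-way latency = 19.9922 ms


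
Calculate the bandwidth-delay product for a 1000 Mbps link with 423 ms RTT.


BDP = bandwidth * RTT
= 1000 Mbps * 423 ms
= 1000 * 1e6 * 423 / 1000 bits
= 423000000 bits
= 52875000 bytes
= 51635.7422 KB
BDP = 423000000 bits (52875000 bytes)


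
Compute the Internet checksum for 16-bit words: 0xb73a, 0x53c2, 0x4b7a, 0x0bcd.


Sum all words (with carry folding):
+ 0xb73a = 0xb73a
+ 0x53c2 = 0x0afd
+ 0x4b7a = 0x5677
+ 0x0bcd = 0x6244
One's complement: ~0x6244
Checksum = 0x9dbb


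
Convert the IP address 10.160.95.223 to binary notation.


10 = 00001010
160 = 10100000
95 = 01011111
223 = 11011111
Binary: 00001010.10100000.01011111.11011111


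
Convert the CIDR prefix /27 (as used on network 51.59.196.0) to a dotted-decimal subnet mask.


/27 means 27 network bits, 5 host bits
Binary: 11111111111111111111111111100000
Mask: 255.255.255.224


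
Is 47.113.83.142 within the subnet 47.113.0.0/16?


Subnet network: 47.113.0.0
Test IP AND mask: 47.113.0.0
Yes, 47.113.83.142 is in 47.113.0.0/16


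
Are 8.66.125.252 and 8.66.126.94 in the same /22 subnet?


Mask: 255.255.252.0
8.66.125.252 AND mask = 8.66.124.0
8.66.126.94 AND mask = 8.66.124.0
Yes, same subnet (8.66.124.0)


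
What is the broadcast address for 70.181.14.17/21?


Network: 70.181.8.0/21
Host bits = 11
Set all host bits to 1:
Broadcast: 70.181.15.255


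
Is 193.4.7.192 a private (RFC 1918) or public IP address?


RFC 1918 private ranges:
  10.0.0.0/8 (10.0.0.0 - 10.255.255.255)
  172.16.0.0/12 (172.16.0.0 - 172.31.255.255)
  192.168.0.0/16 (192.168.0.0 - 192.168.255.255)
Public (not in any RFC 1918 range)


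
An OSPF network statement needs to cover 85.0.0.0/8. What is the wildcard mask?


Subnet mask: 255.0.0.0
Wildcard = 255.255.255.255 - subnet mask
255 - 255 = 0
255 - 0 = 255
255 - 0 = 255
255 - 0 = 255
Wildcard: 0.255.255.255


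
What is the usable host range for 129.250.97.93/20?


Network: 129.250.96.0
Broadcast: 129.250.111.255
First usable = network + 1
Last usable = broadcast - 1
Range: 129.250.96.1 to 129.250.111.254


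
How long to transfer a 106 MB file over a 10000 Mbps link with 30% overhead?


Effective throughput = 10000 * (1 - 30/100) = 7000 Mbps
File size in Mb = 106 * 8 = 848 Mb
Time = 848 / 7000
Time = 0.1211 seconds


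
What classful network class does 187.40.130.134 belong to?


First octet: 187
Binary: 10111011
10xxxxxx -> Class B (128-191)
Class B, default mask 255.255.0.0 (/16)


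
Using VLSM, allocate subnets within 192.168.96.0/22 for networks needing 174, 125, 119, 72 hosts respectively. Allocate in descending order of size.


174 hosts -> /24 (254 usable): 192.168.96.0/24
125 hosts -> /25 (126 usable): 192.168.97.0/25
119 hosts -> /25 (126 usable): 192.168.97.128/25
72 hosts -> /25 (126 usable): 192.168.98.0/25
Allocation: 192.168.96.0/24 (174 hosts, 254 usable); 192.168.97.0/25 (125 hosts, 126 usable); 192.168.97.128/25 (119 hosts, 126 usable); 192.168.98.0/25 (72 hosts, 126 usable)


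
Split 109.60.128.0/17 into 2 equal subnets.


New prefix = 17 + 1 = 18
Each subnet has 16384 addresses
  109.60.128.0/18
  109.60.192.0/18
Subnets: 109.60.128.0/18, 109.60.192.0/18


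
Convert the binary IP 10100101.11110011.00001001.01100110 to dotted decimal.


10100101 = 165
11110011 = 243
00001001 = 9
01100110 = 102
IP: 165.243.9.102


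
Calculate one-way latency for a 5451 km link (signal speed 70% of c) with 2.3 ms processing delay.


Speed = 0.7 * 3e5 km/s = 210000 km/s
Propagation delay = 5451 / 210000 = 0.026 s = 25.9571 ms
Processing delay = 2.3 ms
Total one-way latency = 28.2571 ms


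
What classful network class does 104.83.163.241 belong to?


First octet: 104
Binary: 01101000
0xxxxxxx -> Class A (1-126)
Class A, default mask 255.0.0.0 (/8)


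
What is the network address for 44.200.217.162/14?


IP:   00101100.11001000.11011001.10100010
Mask: 11111111.11111100.00000000.00000000
AND operation:
Net:  00101100.11001000.00000000.00000000
Network: 44.200.0.0/14


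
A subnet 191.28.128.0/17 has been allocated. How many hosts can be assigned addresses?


Host bits = 32 - 17 = 15
Total addresses = 2^15 = 32768
Usable = total - 2 (network and broadcast)
Usable hosts: 32766


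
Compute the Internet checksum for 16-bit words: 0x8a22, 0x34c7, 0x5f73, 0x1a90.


Sum all words (with carry folding):
+ 0x8a22 = 0x8a22
+ 0x34c7 = 0xbee9
+ 0x5f73 = 0x1e5d
+ 0x1a90 = 0x38ed
One's complement: ~0x38ed
Checksum = 0xc712


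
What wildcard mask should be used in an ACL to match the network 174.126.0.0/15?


Subnet mask: 255.254.0.0
Wildcard = 255.255.255.255 - subnet mask
255 - 255 = 0
255 - 254 = 1
255 - 0 = 255
255 - 0 = 255
Wildcard: 0.1.255.255


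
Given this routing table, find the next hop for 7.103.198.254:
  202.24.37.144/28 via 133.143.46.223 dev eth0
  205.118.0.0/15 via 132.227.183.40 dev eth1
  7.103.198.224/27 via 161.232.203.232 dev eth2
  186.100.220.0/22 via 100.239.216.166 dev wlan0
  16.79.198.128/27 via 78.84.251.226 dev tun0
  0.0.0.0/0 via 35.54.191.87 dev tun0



Longest prefix match for 7.103.198.254:
  /28 202.24.37.144: no
  /15 205.118.0.0: no
  /27 7.103.198.224: MATCH
  /22 186.100.220.0: no
  /27 16.79.198.128: no
  /0 0.0.0.0: MATCH
Selected: next-hop 161.232.203.232 via eth2 (matched /27)


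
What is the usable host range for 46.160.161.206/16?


Network: 46.160.0.0
Broadcast: 46.160.255.255
First usable = network + 1
Last usable = broadcast - 1
Range: 46.160.0.1 to 46.160.255.254


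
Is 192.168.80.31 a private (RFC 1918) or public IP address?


RFC 1918 private ranges:
  10.0.0.0/8 (10.0.0.0 - 10.255.255.255)
  172.16.0.0/12 (172.16.0.0 - 172.31.255.255)
  192.168.0.0/16 (192.168.0.0 - 192.168.255.255)
Private (in 192.168.0.0/16)


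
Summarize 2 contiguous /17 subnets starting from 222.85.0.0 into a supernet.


Original prefix: /17
Number of subnets: 2 = 2^1
New prefix = 17 - 1 = 16
Supernet: 222.85.0.0/16


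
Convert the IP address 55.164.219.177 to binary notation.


55 = 00110111
164 = 10100100
219 = 11011011
177 = 10110001
Binary: 00110111.10100100.11011011.10110001


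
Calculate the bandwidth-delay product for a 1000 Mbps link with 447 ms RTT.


BDP = bandwidth * RTT
= 1000 Mbps * 447 ms
= 1000 * 1e6 * 447 / 1000 bits
= 447000000 bits
= 55875000 bytes
= 54565.4297 KB
BDP = 447000000 bits (55875000 bytes)


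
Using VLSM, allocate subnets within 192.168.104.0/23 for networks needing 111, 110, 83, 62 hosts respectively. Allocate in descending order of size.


111 hosts -> /25 (126 usable): 192.168.104.0/25
110 hosts -> /25 (126 usable): 192.168.104.128/25
83 hosts -> /25 (126 usable): 192.168.105.0/25
62 hosts -> /26 (62 usable): 192.168.105.128/26
Allocation: 192.168.104.0/25 (111 hosts, 126 usable); 192.168.104.128/25 (110 hosts, 126 usable); 192.168.105.0/25 (83 hosts, 126 usable); 192.168.105.128/26 (62 hosts, 62 usable)


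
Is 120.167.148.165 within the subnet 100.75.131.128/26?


Subnet network: 100.75.131.128
Test IP AND mask: 120.167.148.128
No, 120.167.148.165 is not in 100.75.131.128/26


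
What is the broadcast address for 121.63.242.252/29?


Network: 121.63.242.248/29
Host bits = 3
Set all host bits to 1:
Broadcast: 121.63.242.255


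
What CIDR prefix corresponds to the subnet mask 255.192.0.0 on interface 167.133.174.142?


Binary: 11111111.11000000.00000000.00000000
Count leading 1s
Prefix: /10


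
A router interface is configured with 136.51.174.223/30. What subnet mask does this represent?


/30 means 30 network bits, 2 host bits
Binary: 11111111111111111111111111111100
Mask: 255.255.255.252


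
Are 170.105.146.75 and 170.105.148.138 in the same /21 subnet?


Mask: 255.255.248.0
170.105.146.75 AND mask = 170.105.144.0
170.105.148.138 AND mask = 170.105.144.0
Yes, same subnet (170.105.144.0)


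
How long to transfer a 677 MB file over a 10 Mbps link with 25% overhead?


Effective throughput = 10 * (1 - 25/100) = 7.5 Mbps
File size in Mb = 677 * 8 = 5416 Mb
Time = 5416 / 7.5
Time = 722.1333 seconds


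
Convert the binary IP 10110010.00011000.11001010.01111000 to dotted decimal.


10110010 = 178
00011000 = 24
11001010 = 202
01111000 = 120
IP: 178.24.202.120


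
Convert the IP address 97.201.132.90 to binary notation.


97 = 01100001
201 = 11001001
132 = 10000100
90 = 01011010
Binary: 01100001.11001001.10000100.01011010


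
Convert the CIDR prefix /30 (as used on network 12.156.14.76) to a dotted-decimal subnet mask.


/30 means 30 network bits, 2 host bits
Binary: 11111111111111111111111111111100
Mask: 255.255.255.252


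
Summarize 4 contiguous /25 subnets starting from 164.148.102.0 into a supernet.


Original prefix: /25
Number of subnets: 4 = 2^2
New prefix = 25 - 2 = 23
Supernet: 164.148.102.0/23


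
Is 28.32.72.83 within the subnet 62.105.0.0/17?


Subnet network: 62.105.0.0
Test IP AND mask: 28.32.0.0
No, 28.32.72.83 is not in 62.105.0.0/17


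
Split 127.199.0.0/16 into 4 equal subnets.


New prefix = 16 + 2 = 18
Each subnet has 16384 addresses
  127.199.0.0/18
  127.199.64.0/18
  127.199.128.0/18
  127.199.192.0/18
Subnets: 127.199.0.0/18, 127.199.64.0/18, 127.199.128.0/18, 127.199.192.0/18


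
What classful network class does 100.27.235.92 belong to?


First octet: 100
Binary: 01100100
0xxxxxxx -> Class A (1-126)
Class A, default mask 255.0.0.0 (/8)


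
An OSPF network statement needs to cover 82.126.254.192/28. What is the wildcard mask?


Subnet mask: 255.255.255.240
Wildcard = 255.255.255.255 - subnet mask
255 - 255 = 0
255 - 255 = 0
255 - 255 = 0
255 - 240 = 15
Wildcard: 0.0.0.15


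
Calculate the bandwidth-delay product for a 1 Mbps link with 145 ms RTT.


BDP = bandwidth * RTT
= 1 Mbps * 145 ms
= 1 * 1e6 * 145 / 1000 bits
= 145000 bits
= 18125 bytes
= 17.7002 KB
BDP = 145000 bits (18125 bytes)


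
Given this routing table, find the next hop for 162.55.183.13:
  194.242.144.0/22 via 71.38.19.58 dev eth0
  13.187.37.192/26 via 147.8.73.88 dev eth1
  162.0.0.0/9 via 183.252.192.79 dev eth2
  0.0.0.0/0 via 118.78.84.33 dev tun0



Longest prefix match for 162.55.183.13:
  /22 194.242.144.0: no
  /26 13.187.37.192: no
  /9 162.0.0.0: MATCH
  /0 0.0.0.0: MATCH
Selected: next-hop 183.252.192.79 via eth2 (matched /9)


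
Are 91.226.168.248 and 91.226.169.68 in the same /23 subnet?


Mask: 255.255.254.0
91.226.168.248 AND mask = 91.226.168.0
91.226.169.68 AND mask = 91.226.168.0
Yes, same subnet (91.226.168.0)


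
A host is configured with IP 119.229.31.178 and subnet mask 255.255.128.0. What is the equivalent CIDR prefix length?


Binary: 11111111.11111111.10000000.00000000
Count leading 1s
Prefix: /17


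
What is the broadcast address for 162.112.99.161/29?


Network: 162.112.99.160/29
Host bits = 3
Set all host bits to 1:
Broadcast: 162.112.99.167


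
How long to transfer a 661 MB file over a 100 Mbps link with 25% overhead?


Effective throughput = 100 * (1 - 25/100) = 75 Mbps
File size in Mb = 661 * 8 = 5288 Mb
Time = 5288 / 75
Time = 70.5067 seconds


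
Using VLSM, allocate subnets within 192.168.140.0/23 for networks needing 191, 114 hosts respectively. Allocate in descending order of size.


191 hosts -> /24 (254 usable): 192.168.140.0/24
114 hosts -> /25 (126 usable): 192.168.141.0/25
Allocation: 192.168.140.0/24 (191 hosts, 254 usable); 192.168.141.0/25 (114 hosts, 126 usable)


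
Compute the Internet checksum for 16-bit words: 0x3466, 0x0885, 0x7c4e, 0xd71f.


Sum all words (with carry folding):
+ 0x3466 = 0x3466
+ 0x0885 = 0x3ceb
+ 0x7c4e = 0xb939
+ 0xd71f = 0x9059
One's complement: ~0x9059
Checksum = 0x6fa6


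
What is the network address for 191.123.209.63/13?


IP:   10111111.01111011.11010001.00111111
Mask: 11111111.11111000.00000000.00000000
AND operation:
Net:  10111111.01111000.00000000.00000000
Network: 191.120.0.0/13


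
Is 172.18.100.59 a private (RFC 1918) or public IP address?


RFC 1918 private ranges:
  10.0.0.0/8 (10.0.0.0 - 10.255.255.255)
  172.16.0.0/12 (172.16.0.0 - 172.31.255.255)
  192.168.0.0/16 (192.168.0.0 - 192.168.255.255)
Private (in 172.16.0.0/12)


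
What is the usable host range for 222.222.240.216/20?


Network: 222.222.240.0
Broadcast: 222.222.255.255
First usable = network + 1
Last usable = broadcast - 1
Range: 222.222.240.1 to 222.222.255.254


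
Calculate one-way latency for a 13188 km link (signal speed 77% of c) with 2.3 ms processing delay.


Speed = 0.77 * 3e5 km/s = 231000 km/s
Propagation delay = 13188 / 231000 = 0.0571 s = 57.0909 ms
Processing delay = 2.3 ms
Total one-way latency = 59.3909 ms


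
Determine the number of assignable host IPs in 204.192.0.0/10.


Host bits = 32 - 10 = 22
Total addresses = 2^22 = 4194304
Usable = total - 2 (network and broadcast)
Usable hosts: 4194302


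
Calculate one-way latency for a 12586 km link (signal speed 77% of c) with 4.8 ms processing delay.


Speed = 0.77 * 3e5 km/s = 231000 km/s
Propagation delay = 12586 / 231000 = 0.0545 s = 54.4848 ms
Processing delay = 4.8 ms
Total one-way latency = 59.2848 ms


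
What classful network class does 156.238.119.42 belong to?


First octet: 156
Binary: 10011100
10xxxxxx -> Class B (128-191)
Class B, default mask 255.255.0.0 (/16)


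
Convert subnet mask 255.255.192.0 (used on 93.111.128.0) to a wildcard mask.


Subnet mask: 255.255.192.0
Wildcard = 255.255.255.255 - subnet mask
255 - 255 = 0
255 - 255 = 0
255 - 192 = 63
255 - 0 = 255
Wildcard: 0.0.63.255


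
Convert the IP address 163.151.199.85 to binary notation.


163 = 10100011
151 = 10010111
199 = 11000111
85 = 01010101
Binary: 10100011.10010111.11000111.01010101


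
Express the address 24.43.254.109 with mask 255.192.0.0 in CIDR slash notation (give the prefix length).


Binary: 11111111.11000000.00000000.00000000
Count leading 1s
Prefix: /10


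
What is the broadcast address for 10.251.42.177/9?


Network: 10.128.0.0/9
Host bits = 23
Set all host bits to 1:
Broadcast: 10.255.255.255


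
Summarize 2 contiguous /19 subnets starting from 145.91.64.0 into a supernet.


Original prefix: /19
Number of subnets: 2 = 2^1
New prefix = 19 - 1 = 18
Supernet: 145.91.64.0/18


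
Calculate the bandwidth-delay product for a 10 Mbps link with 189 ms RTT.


BDP = bandwidth * RTT
= 10 Mbps * 189 ms
= 10 * 1e6 * 189 / 1000 bits
= 1890000 bits
= 236250 bytes
= 230.7129 KB
BDP = 1890000 bits (236250 bytes)


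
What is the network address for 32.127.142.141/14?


IP:   00100000.01111111.10001110.10001101
Mask: 11111111.11111100.00000000.00000000
AND operation:
Net:  00100000.01111100.00000000.00000000
Network: 32.124.0.0/14


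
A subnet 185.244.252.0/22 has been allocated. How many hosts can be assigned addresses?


Host bits = 32 - 22 = 10
Total addresses = 2^10 = 1024
Usable = total - 2 (network and broadcast)
Usable hosts: 1022


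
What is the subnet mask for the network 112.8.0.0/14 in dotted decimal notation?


/14 means 14 network bits, 18 host bits
Binary: 11111111111111000000000000000000
Mask: 255.252.0.0


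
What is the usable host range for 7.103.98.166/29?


Network: 7.103.98.160
Broadcast: 7.103.98.167
First usable = network + 1
Last usable = broadcast - 1
Range: 7.103.98.161 to 7.103.98.166


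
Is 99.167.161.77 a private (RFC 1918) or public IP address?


RFC 1918 private ranges:
  10.0.0.0/8 (10.0.0.0 - 10.255.255.255)
  172.16.0.0/12 (172.16.0.0 - 172.31.255.255)
  192.168.0.0/16 (192.168.0.0 - 192.168.255.255)
Public (not in any RFC 1918 range)


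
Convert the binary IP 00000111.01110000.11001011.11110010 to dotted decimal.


00000111 = 7
01110000 = 112
11001011 = 203
11110010 = 242
IP: 7.112.203.242


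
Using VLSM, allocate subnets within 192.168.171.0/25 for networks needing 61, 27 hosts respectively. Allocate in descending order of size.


61 hosts -> /26 (62 usable): 192.168.171.0/26
27 hosts -> /27 (30 usable): 192.168.171.64/27
Allocation: 192.168.171.0/26 (61 hosts, 62 usable); 192.168.171.64/27 (27 hosts, 30 usable)


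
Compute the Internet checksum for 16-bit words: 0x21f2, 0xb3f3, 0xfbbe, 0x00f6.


Sum all words (with carry folding):
+ 0x21f2 = 0x21f2
+ 0xb3f3 = 0xd5e5
+ 0xfbbe = 0xd1a4
+ 0x00f6 = 0xd29a
One's complement: ~0xd29a
Checksum = 0x2d65


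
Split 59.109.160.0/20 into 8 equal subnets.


New prefix = 20 + 3 = 23
Each subnet has 512 addresses
  59.109.160.0/23
  59.109.162.0/23
  59.109.164.0/23
  59.109.166.0/23
  59.109.168.0/23
  59.109.170.0/23
  59.109.172.0/23
  59.109.174.0/23
Subnets: 59.109.160.0/23, 59.109.162.0/23, 59.109.164.0/23, 59.109.166.0/23, 59.109.168.0/23, 59.109.170.0/23, 59.109.172.0/23, 59.109.174.0/23


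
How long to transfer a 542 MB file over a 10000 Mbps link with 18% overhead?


Effective throughput = 10000 * (1 - 18/100) = 8200 Mbps
File size in Mb = 542 * 8 = 4336 Mb
Time = 4336 / 8200
Time = 0.5288 seconds


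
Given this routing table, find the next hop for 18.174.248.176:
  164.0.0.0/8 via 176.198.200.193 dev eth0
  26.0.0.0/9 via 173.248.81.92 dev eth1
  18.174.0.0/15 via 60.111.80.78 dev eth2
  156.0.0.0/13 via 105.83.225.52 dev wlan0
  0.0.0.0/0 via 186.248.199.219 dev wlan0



Longest prefix match for 18.174.248.176:
  /8 164.0.0.0: no
  /9 26.0.0.0: no
  /15 18.174.0.0: MATCH
  /13 156.0.0.0: no
  /0 0.0.0.0: MATCH
Selected: next-hop 60.111.80.78 via eth2 (matched /15)


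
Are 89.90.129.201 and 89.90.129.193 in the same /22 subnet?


Mask: 255.255.252.0
89.90.129.201 AND mask = 89.90.128.0
89.90.129.193 AND mask = 89.90.128.0
Yes, same subnet (89.90.128.0)


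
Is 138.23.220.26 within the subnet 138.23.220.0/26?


Subnet network: 138.23.220.0
Test IP AND mask: 138.23.220.0
Yes, 138.23.220.26 is in 138.23.220.0/26


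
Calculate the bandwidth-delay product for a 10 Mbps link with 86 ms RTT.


BDP = bandwidth * RTT
= 10 Mbps * 86 ms
= 10 * 1e6 * 86 / 1000 bits
= 860000 bits
= 107500 bytes
= 104.9805 KB
BDP = 860000 bits (107500 bytes)


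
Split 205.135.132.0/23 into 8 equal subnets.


New prefix = 23 + 3 = 26
Each subnet has 64 addresses
  205.135.132.0/26
  205.135.132.64/26
  205.135.132.128/26
  205.135.132.192/26
  205.135.133.0/26
  205.135.133.64/26
  205.135.133.128/26
  205.135.133.192/26
Subnets: 205.135.132.0/26, 205.135.132.64/26, 205.135.132.128/26, 205.135.132.192/26, 205.135.133.0/26, 205.135.133.64/26, 205.135.133.128/26, 205.135.133.192/26


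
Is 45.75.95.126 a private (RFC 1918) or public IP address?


RFC 1918 private ranges:
  10.0.0.0/8 (10.0.0.0 - 10.255.255.255)
  172.16.0.0/12 (172.16.0.0 - 172.31.255.255)
  192.168.0.0/16 (192.168.0.0 - 192.168.255.255)
Public (not in any RFC 1918 range)


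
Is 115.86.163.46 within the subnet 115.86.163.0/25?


Subnet network: 115.86.163.0
Test IP AND mask: 115.86.163.0
Yes, 115.86.163.46 is in 115.86.163.0/25


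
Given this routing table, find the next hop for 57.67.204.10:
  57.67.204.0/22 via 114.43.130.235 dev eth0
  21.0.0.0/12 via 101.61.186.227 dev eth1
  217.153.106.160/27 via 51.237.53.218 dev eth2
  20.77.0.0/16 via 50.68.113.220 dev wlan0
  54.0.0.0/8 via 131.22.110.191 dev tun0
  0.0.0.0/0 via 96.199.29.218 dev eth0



Longest prefix match for 57.67.204.10:
  /22 57.67.204.0: MATCH
  /12 21.0.0.0: no
  /27 217.153.106.160: no
  /16 20.77.0.0: no
  /8 54.0.0.0: no
  /0 0.0.0.0: MATCH
Selected: next-hop 114.43.130.235 via eth0 (matched /22)


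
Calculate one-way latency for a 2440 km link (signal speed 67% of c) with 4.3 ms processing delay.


Speed = 0.67 * 3e5 km/s = 201000 km/s
Propagation delay = 2440 / 201000 = 0.0121 s = 12.1393 ms
Processing delay = 4.3 ms
Total one-way latency = 16.4393 ms


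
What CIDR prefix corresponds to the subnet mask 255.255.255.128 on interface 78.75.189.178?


Binary: 11111111.11111111.11111111.10000000
Count leading 1s
Prefix: /25


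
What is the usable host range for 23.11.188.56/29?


Network: 23.11.188.56
Broadcast: 23.11.188.63
First usable = network + 1
Last usable = broadcast - 1
Range: 23.11.188.57 to 23.11.188.62


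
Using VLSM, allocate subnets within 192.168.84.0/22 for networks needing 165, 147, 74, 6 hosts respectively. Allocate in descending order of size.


165 hosts -> /24 (254 usable): 192.168.84.0/24
147 hosts -> /24 (254 usable): 192.168.85.0/24
74 hosts -> /25 (126 usable): 192.168.86.0/25
6 hosts -> /29 (6 usable): 192.168.86.128/29
Allocation: 192.168.84.0/24 (165 hosts, 254 usable); 192.168.85.0/24 (147 hosts, 254 usable); 192.168.86.0/25 (74 hosts, 126 usable); 192.168.86.128/29 (6 hosts, 6 usable)


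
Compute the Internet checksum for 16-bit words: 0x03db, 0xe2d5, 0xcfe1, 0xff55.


Sum all words (with carry folding):
+ 0x03db = 0x03db
+ 0xe2d5 = 0xe6b0
+ 0xcfe1 = 0xb692
+ 0xff55 = 0xb5e8
One's complement: ~0xb5e8
Checksum = 0x4a17


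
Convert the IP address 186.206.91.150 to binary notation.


186 = 10111010
206 = 11001110
91 = 01011011
150 = 10010110
Binary: 10111010.11001110.01011011.10010110


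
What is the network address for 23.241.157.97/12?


IP:   00010111.11110001.10011101.01100001
Mask: 11111111.11110000.00000000.00000000
AND operation:
Net:  00010111.11110000.00000000.00000000
Network: 23.240.0.0/12


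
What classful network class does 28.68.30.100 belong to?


First octet: 28
Binary: 00011100
0xxxxxxx -> Class A (1-126)
Class A, default mask 255.0.0.0 (/8)


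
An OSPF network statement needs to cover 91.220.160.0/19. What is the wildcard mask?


Subnet mask: 255.255.224.0
Wildcard = 255.255.255.255 - subnet mask
255 - 255 = 0
255 - 255 = 0
255 - 224 = 31
255 - 0 = 255
Wildcard: 0.0.31.255


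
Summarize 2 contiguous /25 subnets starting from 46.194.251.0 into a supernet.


Original prefix: /25
Number of subnets: 2 = 2^1
New prefix = 25 - 1 = 24
Supernet: 46.194.251.0/24


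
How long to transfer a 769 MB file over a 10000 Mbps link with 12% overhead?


Effective throughput = 10000 * (1 - 12/100) = 8800 Mbps
File size in Mb = 769 * 8 = 6152 Mb
Time = 6152 / 8800
Time = 0.6991 seconds


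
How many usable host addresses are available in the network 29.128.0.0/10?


Host bits = 32 - 10 = 22
Total addresses = 2^22 = 4194304
Usable = total - 2 (network and broadcast)
Usable hosts: 4194302


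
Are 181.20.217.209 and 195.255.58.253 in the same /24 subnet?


Mask: 255.255.255.0
181.20.217.209 AND mask = 181.20.217.0
195.255.58.253 AND mask = 195.255.58.0
No, different subnets (181.20.217.0 vs 195.255.58.0)


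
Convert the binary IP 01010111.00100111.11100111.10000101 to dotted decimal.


01010111 = 87
00100111 = 39
11100111 = 231
10000101 = 133
IP: 87.39.231.133


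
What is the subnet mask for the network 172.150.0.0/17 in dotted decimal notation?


/17 means 17 network bits, 15 host bits
Binary: 11111111111111111000000000000000
Mask: 255.255.128.0


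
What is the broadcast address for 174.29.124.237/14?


Network: 174.28.0.0/14
Host bits = 18
Set all host bits to 1:
Broadcast: 174.31.255.255


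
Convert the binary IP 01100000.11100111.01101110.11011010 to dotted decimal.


01100000 = 96
11100111 = 231
01101110 = 110
11011010 = 218
IP: 96.231.110.218


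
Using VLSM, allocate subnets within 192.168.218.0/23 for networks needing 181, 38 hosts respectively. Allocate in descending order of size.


181 hosts -> /24 (254 usable): 192.168.218.0/24
38 hosts -> /26 (62 usable): 192.168.219.0/26
Allocation: 192.168.218.0/24 (181 hosts, 254 usable); 192.168.219.0/26 (38 hosts, 62 usable)


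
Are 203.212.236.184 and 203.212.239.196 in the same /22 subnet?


Mask: 255.255.252.0
203.212.236.184 AND mask = 203.212.236.0
203.212.239.196 AND mask = 203.212.236.0
Yes, same subnet (203.212.236.0)


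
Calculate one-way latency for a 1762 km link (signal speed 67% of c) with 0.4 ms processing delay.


Speed = 0.67 * 3e5 km/s = 201000 km/s
Propagation delay = 1762 / 201000 = 0.0088 s = 8.7662 ms
Processing delay = 0.4 ms
Total one-way latency = 9.1662 ms


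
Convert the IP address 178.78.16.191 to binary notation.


178 = 10110010
78 = 01001110
16 = 00010000
191 = 10111111
Binary: 10110010.01001110.00010000.10111111


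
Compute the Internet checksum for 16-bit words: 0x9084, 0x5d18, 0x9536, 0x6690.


Sum all words (with carry folding):
+ 0x9084 = 0x9084
+ 0x5d18 = 0xed9c
+ 0x9536 = 0x82d3
+ 0x6690 = 0xe963
One's complement: ~0xe963
Checksum = 0x169c


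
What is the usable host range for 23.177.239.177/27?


Network: 23.177.239.160
Broadcast: 23.177.239.191
First usable = network + 1
Last usable = broadcast - 1
Range: 23.177.239.161 to 23.177.239.190


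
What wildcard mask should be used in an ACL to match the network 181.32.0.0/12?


Subnet mask: 255.240.0.0
Wildcard = 255.255.255.255 - subnet mask
255 - 255 = 0
255 - 240 = 15
255 - 0 = 255
255 - 0 = 255
Wildcard: 0.15.255.255


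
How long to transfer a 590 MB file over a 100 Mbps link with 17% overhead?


Effective throughput = 100 * (1 - 17/100) = 83 Mbps
File size in Mb = 590 * 8 = 4720 Mb
Time = 4720 / 83
Time = 56.8675 seconds


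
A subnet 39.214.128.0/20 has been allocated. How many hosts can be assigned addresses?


Host bits = 32 - 20 = 12
Total addresses = 2^12 = 4096
Usable = total - 2 (network and broadcast)
Usable hosts: 4094


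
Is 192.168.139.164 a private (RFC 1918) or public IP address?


RFC 1918 private ranges:
  10.0.0.0/8 (10.0.0.0 - 10.255.255.255)
  172.16.0.0/12 (172.16.0.0 - 172.31.255.255)
  192.168.0.0/16 (192.168.0.0 - 192.168.255.255)
Private (in 192.168.0.0/16)


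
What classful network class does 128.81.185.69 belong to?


First octet: 128
Binary: 10000000
10xxxxxx -> Class B (128-191)
Class B, default mask 255.255.0.0 (/16)


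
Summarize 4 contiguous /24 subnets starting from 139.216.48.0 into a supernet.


Original prefix: /24
Number of subnets: 4 = 2^2
New prefix = 24 - 2 = 22
Supernet: 139.216.48.0/22


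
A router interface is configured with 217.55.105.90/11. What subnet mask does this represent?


/11 means 11 network bits, 21 host bits
Binary: 11111111111000000000000000000000
Mask: 255.224.0.0


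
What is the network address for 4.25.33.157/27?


IP:   00000100.00011001.00100001.10011101
Mask: 11111111.11111111.11111111.11100000
AND operation:
Net:  00000100.00011001.00100001.10000000
Network: 4.25.33.128/27


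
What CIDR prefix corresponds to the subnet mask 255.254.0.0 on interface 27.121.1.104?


Binary: 11111111.11111110.00000000.00000000
Count leading 1s
Prefix: /15


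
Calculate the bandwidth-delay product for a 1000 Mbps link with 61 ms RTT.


BDP = bandwidth * RTT
= 1000 Mbps * 61 ms
= 1000 * 1e6 * 61 / 1000 bits
= 61000000 bits
= 7625000 bytes
= 7446.2891 KB
BDP = 61000000 bits (7625000 bytes)


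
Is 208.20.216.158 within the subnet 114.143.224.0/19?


Subnet network: 114.143.224.0
Test IP AND mask: 208.20.192.0
No, 208.20.216.158 is not in 114.143.224.0/19


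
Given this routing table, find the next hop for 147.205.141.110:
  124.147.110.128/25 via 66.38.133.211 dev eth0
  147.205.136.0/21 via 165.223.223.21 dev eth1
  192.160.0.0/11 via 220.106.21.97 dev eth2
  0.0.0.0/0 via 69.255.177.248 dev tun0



Longest prefix match for 147.205.141.110:
  /25 124.147.110.128: no
  /21 147.205.136.0: MATCH
  /11 192.160.0.0: no
  /0 0.0.0.0: MATCH
Selected: next-hop 165.223.223.21 via eth1 (matched /21)


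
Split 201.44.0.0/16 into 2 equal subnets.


New prefix = 16 + 1 = 17
Each subnet has 32768 addresses
  201.44.0.0/17
  201.44.128.0/17
Subnets: 201.44.0.0/17, 201.44.128.0/17


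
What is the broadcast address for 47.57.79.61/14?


Network: 47.56.0.0/14
Host bits = 18
Set all host bits to 1:
Broadcast: 47.59.255.255


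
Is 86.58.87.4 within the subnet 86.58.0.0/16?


Subnet network: 86.58.0.0
Test IP AND mask: 86.58.0.0
Yes, 86.58.87.4 is in 86.58.0.0/16


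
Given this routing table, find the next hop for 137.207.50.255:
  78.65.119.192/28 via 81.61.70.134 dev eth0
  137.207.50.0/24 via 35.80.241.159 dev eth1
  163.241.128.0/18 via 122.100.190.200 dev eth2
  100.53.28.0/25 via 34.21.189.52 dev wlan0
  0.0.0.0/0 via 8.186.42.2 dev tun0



Longest prefix match for 137.207.50.255:
  /28 78.65.119.192: no
  /24 137.207.50.0: MATCH
  /18 163.241.128.0: no
  /25 100.53.28.0: no
  /0 0.0.0.0: MATCH
Selected: next-hop 35.80.241.159 via eth1 (matched /24)


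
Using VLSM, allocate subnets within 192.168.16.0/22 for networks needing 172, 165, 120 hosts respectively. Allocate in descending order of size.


172 hosts -> /24 (254 usable): 192.168.16.0/24
165 hosts -> /24 (254 usable): 192.168.17.0/24
120 hosts -> /25 (126 usable): 192.168.18.0/25
Allocation: 192.168.16.0/24 (172 hosts, 254 usable); 192.168.17.0/24 (165 hosts, 254 usable); 192.168.18.0/25 (120 hosts, 126 usable)


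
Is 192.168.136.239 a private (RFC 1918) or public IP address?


RFC 1918 private ranges:
  10.0.0.0/8 (10.0.0.0 - 10.255.255.255)
  172.16.0.0/12 (172.16.0.0 - 172.31.255.255)
  192.168.0.0/16 (192.168.0.0 - 192.168.255.255)
Private (in 192.168.0.0/16)


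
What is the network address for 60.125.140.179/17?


IP:   00111100.01111101.10001100.10110011
Mask: 11111111.11111111.10000000.00000000
AND operation:
Net:  00111100.01111101.10000000.00000000
Network: 60.125.128.0/17


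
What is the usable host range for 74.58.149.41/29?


Network: 74.58.149.40
Broadcast: 74.58.149.47
First usable = network + 1
Last usable = broadcast - 1
Range: 74.58.149.41 to 74.58.149.46


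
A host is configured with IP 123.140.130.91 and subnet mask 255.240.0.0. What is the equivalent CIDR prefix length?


Binary: 11111111.11110000.00000000.00000000
Count leading 1s
Prefix: /12


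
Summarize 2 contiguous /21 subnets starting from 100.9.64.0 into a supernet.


Original prefix: /21
Number of subnets: 2 = 2^1
New prefix = 21 - 1 = 20
Supernet: 100.9.64.0/20


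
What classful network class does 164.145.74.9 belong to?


First octet: 164
Binary: 10100100
10xxxxxx -> Class B (128-191)
Class B, default mask 255.255.0.0 (/16)


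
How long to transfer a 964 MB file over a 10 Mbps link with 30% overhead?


Effective throughput = 10 * (1 - 30/100) = 7 Mbps
File size in Mb = 964 * 8 = 7712 Mb
Time = 7712 / 7
Time = 1101.7143 seconds


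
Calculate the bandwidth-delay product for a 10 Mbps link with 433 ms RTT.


BDP = bandwidth * RTT
= 10 Mbps * 433 ms
= 10 * 1e6 * 433 / 1000 bits
= 4330000 bits
= 541250 bytes
= 528.5645 KB
BDP = 4330000 bits (541250 bytes)


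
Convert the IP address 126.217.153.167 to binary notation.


126 = 01111110
217 = 11011001
153 = 10011001
167 = 10100111
Binary: 01111110.11011001.10011001.10100111


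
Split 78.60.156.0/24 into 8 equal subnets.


New prefix = 24 + 3 = 27
Each subnet has 32 addresses
  78.60.156.0/27
  78.60.156.32/27
  78.60.156.64/27
  78.60.156.96/27
  78.60.156.128/27
  78.60.156.160/27
  78.60.156.192/27
  78.60.156.224/27
Subnets: 78.60.156.0/27, 78.60.156.32/27, 78.60.156.64/27, 78.60.156.96/27, 78.60.156.128/27, 78.60.156.160/27, 78.60.156.192/27, 78.60.156.224/27


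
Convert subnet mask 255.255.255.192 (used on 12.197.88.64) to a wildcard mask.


Subnet mask: 255.255.255.192
Wildcard = 255.255.255.255 - subnet mask
255 - 255 = 0
255 - 255 = 0
255 - 255 = 0
255 - 192 = 63
Wildcard: 0.0.0.63


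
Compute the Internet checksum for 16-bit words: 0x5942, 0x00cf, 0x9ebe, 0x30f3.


Sum all words (with carry folding):
+ 0x5942 = 0x5942
+ 0x00cf = 0x5a11
+ 0x9ebe = 0xf8cf
+ 0x30f3 = 0x29c3
One's complement: ~0x29c3
Checksum = 0xd63c


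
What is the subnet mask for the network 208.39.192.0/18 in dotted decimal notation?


/18 means 18 network bits, 14 host bits
Binary: 11111111111111111100000000000000
Mask: 255.255.192.0


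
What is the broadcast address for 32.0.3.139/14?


Network: 32.0.0.0/14
Host bits = 18
Set all host bits to 1:
Broadcast: 32.3.255.255


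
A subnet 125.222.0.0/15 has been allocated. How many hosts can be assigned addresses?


Host bits = 32 - 15 = 17
Total addresses = 2^17 = 131072
Usable = total - 2 (network and broadcast)
Usable hosts: 131070


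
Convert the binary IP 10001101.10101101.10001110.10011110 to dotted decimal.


10001101 = 141
10101101 = 173
10001110 = 142
10011110 = 158
IP: 141.173.142.158


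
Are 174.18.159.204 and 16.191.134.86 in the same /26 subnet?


Mask: 255.255.255.192
174.18.159.204 AND mask = 174.18.159.192
16.191.134.86 AND mask = 16.191.134.64
No, different subnets (174.18.159.192 vs 16.191.134.64)


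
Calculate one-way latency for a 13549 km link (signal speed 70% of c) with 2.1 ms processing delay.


Speed = 0.7 * 3e5 km/s = 210000 km/s
Propagation delay = 13549 / 210000 = 0.0645 s = 64.519 ms
Processing delay = 2.1 ms
Total one-way latency = 66.619 ms


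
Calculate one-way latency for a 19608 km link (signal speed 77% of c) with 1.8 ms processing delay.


Speed = 0.77 * 3e5 km/s = 231000 km/s
Propagation delay = 19608 / 231000 = 0.0849 s = 84.8831 ms
Processing delay = 1.8 ms
Total one-way latency = 86.6831 ms


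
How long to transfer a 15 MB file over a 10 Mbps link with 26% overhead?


Effective throughput = 10 * (1 - 26/100) = 7.4 Mbps
File size in Mb = 15 * 8 = 120 Mb
Time = 120 / 7.4
Time = 16.2162 seconds


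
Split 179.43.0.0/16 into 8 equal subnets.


New prefix = 16 + 3 = 19
Each subnet has 8192 addresses
  179.43.0.0/19
  179.43.32.0/19
  179.43.64.0/19
  179.43.96.0/19
  179.43.128.0/19
  179.43.160.0/19
  179.43.192.0/19
  179.43.224.0/19
Subnets: 179.43.0.0/19, 179.43.32.0/19, 179.43.64.0/19, 179.43.96.0/19, 179.43.128.0/19, 179.43.160.0/19, 179.43.192.0/19, 179.43.224.0/19


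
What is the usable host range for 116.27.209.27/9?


Network: 116.0.0.0
Broadcast: 116.127.255.255
First usable = network + 1
Last usable = broadcast - 1
Range: 116.0.0.1 to 116.127.255.254


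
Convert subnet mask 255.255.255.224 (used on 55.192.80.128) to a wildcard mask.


Subnet mask: 255.255.255.224
Wildcard = 255.255.255.255 - subnet mask
255 - 255 = 0
255 - 255 = 0
255 - 255 = 0
255 - 224 = 31
Wildcard: 0.0.0.31


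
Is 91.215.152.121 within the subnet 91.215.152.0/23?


Subnet network: 91.215.152.0
Test IP AND mask: 91.215.152.0
Yes, 91.215.152.121 is in 91.215.152.0/23


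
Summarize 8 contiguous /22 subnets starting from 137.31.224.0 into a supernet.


Original prefix: /22
Number of subnets: 8 = 2^3
New prefix = 22 - 3 = 19
Supernet: 137.31.224.0/19


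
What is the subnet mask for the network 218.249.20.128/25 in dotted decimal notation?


/25 means 25 network bits, 7 host bits
Binary: 11111111111111111111111110000000
Mask: 255.255.255.128


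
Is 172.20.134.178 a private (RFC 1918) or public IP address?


RFC 1918 private ranges:
  10.0.0.0/8 (10.0.0.0 - 10.255.255.255)
  172.16.0.0/12 (172.16.0.0 - 172.31.255.255)
  192.168.0.0/16 (192.168.0.0 - 192.168.255.255)
Private (in 172.16.0.0/12)


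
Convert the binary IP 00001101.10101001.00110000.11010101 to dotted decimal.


00001101 = 13
10101001 = 169
00110000 = 48
11010101 = 213
IP: 13.169.48.213


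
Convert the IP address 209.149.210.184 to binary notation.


209 = 11010001
149 = 10010101
210 = 11010010
184 = 10111000
Binary: 11010001.10010101.11010010.10111000


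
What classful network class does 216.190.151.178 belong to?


First octet: 216
Binary: 11011000
110xxxxx -> Class C (192-223)
Class C, default mask 255.255.255.0 (/24)


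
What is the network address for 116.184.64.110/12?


IP:   01110100.10111000.01000000.01101110
Mask: 11111111.11110000.00000000.00000000
AND operation:
Net:  01110100.10110000.00000000.00000000
Network: 116.176.0.0/12


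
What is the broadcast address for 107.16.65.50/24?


Network: 107.16.65.0/24
Host bits = 8
Set all host bits to 1:
Broadcast: 107.16.65.255


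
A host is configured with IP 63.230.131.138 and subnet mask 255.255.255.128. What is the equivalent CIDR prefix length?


Binary: 11111111.11111111.11111111.10000000
Count leading 1s
Prefix: /25


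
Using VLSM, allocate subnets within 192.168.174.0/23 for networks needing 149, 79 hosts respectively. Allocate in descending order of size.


149 hosts -> /24 (254 usable): 192.168.174.0/24
79 hosts -> /25 (126 usable): 192.168.175.0/25
Allocation: 192.168.174.0/24 (149 hosts, 254 usable); 192.168.175.0/25 (79 hosts, 126 usable)


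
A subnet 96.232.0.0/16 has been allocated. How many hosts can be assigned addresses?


Host bits = 32 - 16 = 16
Total addresses = 2^16 = 65536
Usable = total - 2 (network and broadcast)
Usable hosts: 65534


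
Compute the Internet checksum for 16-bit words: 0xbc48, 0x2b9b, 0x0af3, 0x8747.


Sum all words (with carry folding):
+ 0xbc48 = 0xbc48
+ 0x2b9b = 0xe7e3
+ 0x0af3 = 0xf2d6
+ 0x8747 = 0x7a1e
One's complement: ~0x7a1e
Checksum = 0x85e1


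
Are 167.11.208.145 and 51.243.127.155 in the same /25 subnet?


Mask: 255.255.255.128
167.11.208.145 AND mask = 167.11.208.128
51.243.127.155 AND mask = 51.243.127.128
No, different subnets (167.11.208.128 vs 51.243.127.128)


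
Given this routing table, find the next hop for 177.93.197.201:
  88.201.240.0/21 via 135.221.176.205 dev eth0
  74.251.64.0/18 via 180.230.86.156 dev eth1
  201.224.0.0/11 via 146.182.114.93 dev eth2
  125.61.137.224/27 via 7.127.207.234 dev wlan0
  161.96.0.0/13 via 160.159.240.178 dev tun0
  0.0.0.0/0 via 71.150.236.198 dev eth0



Longest prefix match for 177.93.197.201:
  /21 88.201.240.0: no
  /18 74.251.64.0: no
  /11 201.224.0.0: no
  /27 125.61.137.224: no
  /13 161.96.0.0: no
  /0 0.0.0.0: MATCH
Selected: next-hop 71.150.236.198 via eth0 (matched /0)
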